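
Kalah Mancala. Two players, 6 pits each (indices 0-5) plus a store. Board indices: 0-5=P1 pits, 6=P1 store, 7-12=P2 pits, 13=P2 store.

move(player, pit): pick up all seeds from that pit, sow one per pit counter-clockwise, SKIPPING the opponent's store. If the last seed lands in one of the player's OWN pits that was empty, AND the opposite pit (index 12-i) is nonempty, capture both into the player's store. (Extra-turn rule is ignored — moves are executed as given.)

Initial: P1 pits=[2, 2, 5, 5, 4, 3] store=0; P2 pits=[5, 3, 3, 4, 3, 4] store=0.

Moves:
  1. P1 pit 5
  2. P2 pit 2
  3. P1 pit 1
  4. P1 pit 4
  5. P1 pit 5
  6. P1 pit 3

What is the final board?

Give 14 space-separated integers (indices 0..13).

Move 1: P1 pit5 -> P1=[2,2,5,5,4,0](1) P2=[6,4,3,4,3,4](0)
Move 2: P2 pit2 -> P1=[2,2,5,5,4,0](1) P2=[6,4,0,5,4,5](0)
Move 3: P1 pit1 -> P1=[2,0,6,6,4,0](1) P2=[6,4,0,5,4,5](0)
Move 4: P1 pit4 -> P1=[2,0,6,6,0,1](2) P2=[7,5,0,5,4,5](0)
Move 5: P1 pit5 -> P1=[2,0,6,6,0,0](3) P2=[7,5,0,5,4,5](0)
Move 6: P1 pit3 -> P1=[2,0,6,0,1,1](4) P2=[8,6,1,5,4,5](0)

Answer: 2 0 6 0 1 1 4 8 6 1 5 4 5 0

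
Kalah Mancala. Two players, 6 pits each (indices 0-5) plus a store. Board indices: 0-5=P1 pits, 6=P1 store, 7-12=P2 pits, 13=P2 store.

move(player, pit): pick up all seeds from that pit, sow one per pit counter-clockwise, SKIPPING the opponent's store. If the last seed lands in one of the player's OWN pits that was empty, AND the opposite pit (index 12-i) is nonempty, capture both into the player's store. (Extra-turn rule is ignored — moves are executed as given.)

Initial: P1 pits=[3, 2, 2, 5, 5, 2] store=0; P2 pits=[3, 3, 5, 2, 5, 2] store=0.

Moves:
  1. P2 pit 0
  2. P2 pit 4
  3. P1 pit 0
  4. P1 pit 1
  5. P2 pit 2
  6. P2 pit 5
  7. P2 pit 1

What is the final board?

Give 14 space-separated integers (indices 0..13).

Answer: 0 2 6 7 7 3 0 0 0 1 5 2 0 6

Derivation:
Move 1: P2 pit0 -> P1=[3,2,2,5,5,2](0) P2=[0,4,6,3,5,2](0)
Move 2: P2 pit4 -> P1=[4,3,3,5,5,2](0) P2=[0,4,6,3,0,3](1)
Move 3: P1 pit0 -> P1=[0,4,4,6,6,2](0) P2=[0,4,6,3,0,3](1)
Move 4: P1 pit1 -> P1=[0,0,5,7,7,3](0) P2=[0,4,6,3,0,3](1)
Move 5: P2 pit2 -> P1=[1,1,5,7,7,3](0) P2=[0,4,0,4,1,4](2)
Move 6: P2 pit5 -> P1=[2,2,6,7,7,3](0) P2=[0,4,0,4,1,0](3)
Move 7: P2 pit1 -> P1=[0,2,6,7,7,3](0) P2=[0,0,1,5,2,0](6)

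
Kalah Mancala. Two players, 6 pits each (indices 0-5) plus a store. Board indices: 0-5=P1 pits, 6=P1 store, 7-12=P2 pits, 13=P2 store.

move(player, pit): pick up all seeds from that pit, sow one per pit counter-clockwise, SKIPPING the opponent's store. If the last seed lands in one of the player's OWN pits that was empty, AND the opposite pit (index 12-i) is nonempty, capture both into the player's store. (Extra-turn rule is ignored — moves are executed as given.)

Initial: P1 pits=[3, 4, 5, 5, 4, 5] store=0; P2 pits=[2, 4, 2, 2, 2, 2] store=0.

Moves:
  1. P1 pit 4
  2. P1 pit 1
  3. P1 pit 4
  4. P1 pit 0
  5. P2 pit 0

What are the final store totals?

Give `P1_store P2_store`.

Answer: 1 0

Derivation:
Move 1: P1 pit4 -> P1=[3,4,5,5,0,6](1) P2=[3,5,2,2,2,2](0)
Move 2: P1 pit1 -> P1=[3,0,6,6,1,7](1) P2=[3,5,2,2,2,2](0)
Move 3: P1 pit4 -> P1=[3,0,6,6,0,8](1) P2=[3,5,2,2,2,2](0)
Move 4: P1 pit0 -> P1=[0,1,7,7,0,8](1) P2=[3,5,2,2,2,2](0)
Move 5: P2 pit0 -> P1=[0,1,7,7,0,8](1) P2=[0,6,3,3,2,2](0)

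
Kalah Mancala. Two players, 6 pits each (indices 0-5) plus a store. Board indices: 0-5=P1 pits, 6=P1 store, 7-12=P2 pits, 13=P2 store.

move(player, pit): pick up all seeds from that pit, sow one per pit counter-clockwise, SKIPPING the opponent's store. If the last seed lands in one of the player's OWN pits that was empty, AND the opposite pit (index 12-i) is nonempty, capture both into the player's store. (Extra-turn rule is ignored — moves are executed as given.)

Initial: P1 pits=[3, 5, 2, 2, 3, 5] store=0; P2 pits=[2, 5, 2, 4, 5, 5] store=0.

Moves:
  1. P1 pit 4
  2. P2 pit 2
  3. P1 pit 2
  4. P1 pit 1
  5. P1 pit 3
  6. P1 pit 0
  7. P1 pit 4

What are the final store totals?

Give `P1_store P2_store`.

Move 1: P1 pit4 -> P1=[3,5,2,2,0,6](1) P2=[3,5,2,4,5,5](0)
Move 2: P2 pit2 -> P1=[3,5,2,2,0,6](1) P2=[3,5,0,5,6,5](0)
Move 3: P1 pit2 -> P1=[3,5,0,3,0,6](7) P2=[3,0,0,5,6,5](0)
Move 4: P1 pit1 -> P1=[3,0,1,4,1,7](8) P2=[3,0,0,5,6,5](0)
Move 5: P1 pit3 -> P1=[3,0,1,0,2,8](9) P2=[4,0,0,5,6,5](0)
Move 6: P1 pit0 -> P1=[0,1,2,1,2,8](9) P2=[4,0,0,5,6,5](0)
Move 7: P1 pit4 -> P1=[0,1,2,1,0,9](10) P2=[4,0,0,5,6,5](0)

Answer: 10 0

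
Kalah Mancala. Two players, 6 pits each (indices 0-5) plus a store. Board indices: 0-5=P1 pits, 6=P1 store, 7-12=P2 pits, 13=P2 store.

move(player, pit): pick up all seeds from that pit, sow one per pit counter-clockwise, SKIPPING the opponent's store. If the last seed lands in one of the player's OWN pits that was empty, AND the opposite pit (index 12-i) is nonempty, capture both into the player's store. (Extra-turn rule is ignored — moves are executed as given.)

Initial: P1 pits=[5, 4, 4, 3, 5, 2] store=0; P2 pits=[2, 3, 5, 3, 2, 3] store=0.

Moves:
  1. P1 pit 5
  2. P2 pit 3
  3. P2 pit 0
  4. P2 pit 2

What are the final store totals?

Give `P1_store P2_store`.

Answer: 1 7

Derivation:
Move 1: P1 pit5 -> P1=[5,4,4,3,5,0](1) P2=[3,3,5,3,2,3](0)
Move 2: P2 pit3 -> P1=[5,4,4,3,5,0](1) P2=[3,3,5,0,3,4](1)
Move 3: P2 pit0 -> P1=[5,4,0,3,5,0](1) P2=[0,4,6,0,3,4](6)
Move 4: P2 pit2 -> P1=[6,5,0,3,5,0](1) P2=[0,4,0,1,4,5](7)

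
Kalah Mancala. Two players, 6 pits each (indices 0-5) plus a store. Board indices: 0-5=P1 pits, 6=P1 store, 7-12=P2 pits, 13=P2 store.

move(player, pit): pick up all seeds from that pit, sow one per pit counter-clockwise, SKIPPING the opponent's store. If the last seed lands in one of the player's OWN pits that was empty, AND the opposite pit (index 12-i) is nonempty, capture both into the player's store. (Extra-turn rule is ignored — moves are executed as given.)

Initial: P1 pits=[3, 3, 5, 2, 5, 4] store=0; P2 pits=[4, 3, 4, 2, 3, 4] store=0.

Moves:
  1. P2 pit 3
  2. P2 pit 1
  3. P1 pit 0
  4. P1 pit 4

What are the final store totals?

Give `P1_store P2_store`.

Move 1: P2 pit3 -> P1=[3,3,5,2,5,4](0) P2=[4,3,4,0,4,5](0)
Move 2: P2 pit1 -> P1=[3,3,5,2,5,4](0) P2=[4,0,5,1,5,5](0)
Move 3: P1 pit0 -> P1=[0,4,6,3,5,4](0) P2=[4,0,5,1,5,5](0)
Move 4: P1 pit4 -> P1=[0,4,6,3,0,5](1) P2=[5,1,6,1,5,5](0)

Answer: 1 0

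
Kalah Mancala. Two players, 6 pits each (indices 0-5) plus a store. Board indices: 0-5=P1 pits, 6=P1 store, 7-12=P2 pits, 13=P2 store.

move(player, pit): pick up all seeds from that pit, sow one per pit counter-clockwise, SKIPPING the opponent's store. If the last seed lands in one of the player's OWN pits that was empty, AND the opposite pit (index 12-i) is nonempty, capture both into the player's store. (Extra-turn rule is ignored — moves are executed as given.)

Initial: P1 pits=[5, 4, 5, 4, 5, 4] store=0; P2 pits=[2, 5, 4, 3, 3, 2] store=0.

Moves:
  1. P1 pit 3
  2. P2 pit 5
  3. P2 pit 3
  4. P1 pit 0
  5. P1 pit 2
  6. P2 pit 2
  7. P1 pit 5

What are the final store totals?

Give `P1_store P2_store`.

Answer: 4 3

Derivation:
Move 1: P1 pit3 -> P1=[5,4,5,0,6,5](1) P2=[3,5,4,3,3,2](0)
Move 2: P2 pit5 -> P1=[6,4,5,0,6,5](1) P2=[3,5,4,3,3,0](1)
Move 3: P2 pit3 -> P1=[6,4,5,0,6,5](1) P2=[3,5,4,0,4,1](2)
Move 4: P1 pit0 -> P1=[0,5,6,1,7,6](2) P2=[3,5,4,0,4,1](2)
Move 5: P1 pit2 -> P1=[0,5,0,2,8,7](3) P2=[4,6,4,0,4,1](2)
Move 6: P2 pit2 -> P1=[0,5,0,2,8,7](3) P2=[4,6,0,1,5,2](3)
Move 7: P1 pit5 -> P1=[0,5,0,2,8,0](4) P2=[5,7,1,2,6,3](3)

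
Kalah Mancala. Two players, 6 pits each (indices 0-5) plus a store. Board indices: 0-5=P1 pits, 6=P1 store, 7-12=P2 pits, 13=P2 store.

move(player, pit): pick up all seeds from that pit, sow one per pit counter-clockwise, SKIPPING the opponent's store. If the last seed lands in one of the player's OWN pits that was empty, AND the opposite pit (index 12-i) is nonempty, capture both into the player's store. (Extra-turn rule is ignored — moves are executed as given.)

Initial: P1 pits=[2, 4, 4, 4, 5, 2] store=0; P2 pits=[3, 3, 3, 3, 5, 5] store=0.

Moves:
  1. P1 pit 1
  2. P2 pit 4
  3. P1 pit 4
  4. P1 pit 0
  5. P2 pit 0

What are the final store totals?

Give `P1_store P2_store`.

Move 1: P1 pit1 -> P1=[2,0,5,5,6,3](0) P2=[3,3,3,3,5,5](0)
Move 2: P2 pit4 -> P1=[3,1,6,5,6,3](0) P2=[3,3,3,3,0,6](1)
Move 3: P1 pit4 -> P1=[3,1,6,5,0,4](1) P2=[4,4,4,4,0,6](1)
Move 4: P1 pit0 -> P1=[0,2,7,6,0,4](1) P2=[4,4,4,4,0,6](1)
Move 5: P2 pit0 -> P1=[0,0,7,6,0,4](1) P2=[0,5,5,5,0,6](4)

Answer: 1 4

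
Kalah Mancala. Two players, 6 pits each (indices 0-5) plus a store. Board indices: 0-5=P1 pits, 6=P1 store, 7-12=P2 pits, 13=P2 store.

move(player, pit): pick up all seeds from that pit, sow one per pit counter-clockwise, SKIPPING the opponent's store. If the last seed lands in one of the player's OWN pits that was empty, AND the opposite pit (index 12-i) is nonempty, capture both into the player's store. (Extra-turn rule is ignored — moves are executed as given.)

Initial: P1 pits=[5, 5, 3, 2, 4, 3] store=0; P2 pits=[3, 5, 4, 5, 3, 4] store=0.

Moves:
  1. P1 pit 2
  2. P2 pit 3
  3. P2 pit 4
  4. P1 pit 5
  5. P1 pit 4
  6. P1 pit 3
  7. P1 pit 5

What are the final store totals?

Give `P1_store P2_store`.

Answer: 4 2

Derivation:
Move 1: P1 pit2 -> P1=[5,5,0,3,5,4](0) P2=[3,5,4,5,3,4](0)
Move 2: P2 pit3 -> P1=[6,6,0,3,5,4](0) P2=[3,5,4,0,4,5](1)
Move 3: P2 pit4 -> P1=[7,7,0,3,5,4](0) P2=[3,5,4,0,0,6](2)
Move 4: P1 pit5 -> P1=[7,7,0,3,5,0](1) P2=[4,6,5,0,0,6](2)
Move 5: P1 pit4 -> P1=[7,7,0,3,0,1](2) P2=[5,7,6,0,0,6](2)
Move 6: P1 pit3 -> P1=[7,7,0,0,1,2](3) P2=[5,7,6,0,0,6](2)
Move 7: P1 pit5 -> P1=[7,7,0,0,1,0](4) P2=[6,7,6,0,0,6](2)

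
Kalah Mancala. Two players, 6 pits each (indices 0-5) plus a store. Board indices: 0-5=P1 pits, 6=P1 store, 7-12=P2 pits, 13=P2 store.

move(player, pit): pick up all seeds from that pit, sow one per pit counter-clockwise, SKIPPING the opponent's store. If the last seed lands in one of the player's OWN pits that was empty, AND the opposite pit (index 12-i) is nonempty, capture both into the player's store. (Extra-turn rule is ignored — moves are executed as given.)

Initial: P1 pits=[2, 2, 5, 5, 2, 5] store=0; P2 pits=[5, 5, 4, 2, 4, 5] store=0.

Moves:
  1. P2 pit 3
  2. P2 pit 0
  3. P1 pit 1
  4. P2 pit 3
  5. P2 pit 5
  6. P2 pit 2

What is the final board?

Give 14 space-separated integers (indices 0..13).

Answer: 4 1 7 7 3 6 0 0 6 0 1 8 1 2

Derivation:
Move 1: P2 pit3 -> P1=[2,2,5,5,2,5](0) P2=[5,5,4,0,5,6](0)
Move 2: P2 pit0 -> P1=[2,2,5,5,2,5](0) P2=[0,6,5,1,6,7](0)
Move 3: P1 pit1 -> P1=[2,0,6,6,2,5](0) P2=[0,6,5,1,6,7](0)
Move 4: P2 pit3 -> P1=[2,0,6,6,2,5](0) P2=[0,6,5,0,7,7](0)
Move 5: P2 pit5 -> P1=[3,1,7,7,3,6](0) P2=[0,6,5,0,7,0](1)
Move 6: P2 pit2 -> P1=[4,1,7,7,3,6](0) P2=[0,6,0,1,8,1](2)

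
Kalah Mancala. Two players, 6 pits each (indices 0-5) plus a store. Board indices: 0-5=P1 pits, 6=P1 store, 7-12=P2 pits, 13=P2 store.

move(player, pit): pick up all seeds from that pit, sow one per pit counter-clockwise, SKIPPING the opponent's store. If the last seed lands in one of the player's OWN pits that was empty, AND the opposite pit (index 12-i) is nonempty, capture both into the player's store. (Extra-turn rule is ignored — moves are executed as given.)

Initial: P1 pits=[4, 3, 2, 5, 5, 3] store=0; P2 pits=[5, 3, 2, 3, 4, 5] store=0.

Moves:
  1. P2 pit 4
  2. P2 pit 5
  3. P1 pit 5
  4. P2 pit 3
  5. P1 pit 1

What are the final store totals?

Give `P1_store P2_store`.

Answer: 2 3

Derivation:
Move 1: P2 pit4 -> P1=[5,4,2,5,5,3](0) P2=[5,3,2,3,0,6](1)
Move 2: P2 pit5 -> P1=[6,5,3,6,6,3](0) P2=[5,3,2,3,0,0](2)
Move 3: P1 pit5 -> P1=[6,5,3,6,6,0](1) P2=[6,4,2,3,0,0](2)
Move 4: P2 pit3 -> P1=[6,5,3,6,6,0](1) P2=[6,4,2,0,1,1](3)
Move 5: P1 pit1 -> P1=[6,0,4,7,7,1](2) P2=[6,4,2,0,1,1](3)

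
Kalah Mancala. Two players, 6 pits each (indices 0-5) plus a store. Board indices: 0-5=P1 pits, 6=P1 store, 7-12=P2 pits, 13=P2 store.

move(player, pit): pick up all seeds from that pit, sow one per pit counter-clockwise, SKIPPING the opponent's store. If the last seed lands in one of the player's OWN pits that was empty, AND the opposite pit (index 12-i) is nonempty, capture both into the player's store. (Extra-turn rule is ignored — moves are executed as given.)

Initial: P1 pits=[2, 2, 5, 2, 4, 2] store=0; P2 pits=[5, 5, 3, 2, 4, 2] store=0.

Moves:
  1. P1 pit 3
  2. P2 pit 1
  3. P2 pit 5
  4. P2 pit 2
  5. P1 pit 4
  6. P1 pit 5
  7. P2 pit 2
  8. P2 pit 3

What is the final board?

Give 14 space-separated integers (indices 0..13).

Answer: 4 4 5 0 0 0 2 7 2 0 0 8 2 4

Derivation:
Move 1: P1 pit3 -> P1=[2,2,5,0,5,3](0) P2=[5,5,3,2,4,2](0)
Move 2: P2 pit1 -> P1=[2,2,5,0,5,3](0) P2=[5,0,4,3,5,3](1)
Move 3: P2 pit5 -> P1=[3,3,5,0,5,3](0) P2=[5,0,4,3,5,0](2)
Move 4: P2 pit2 -> P1=[3,3,5,0,5,3](0) P2=[5,0,0,4,6,1](3)
Move 5: P1 pit4 -> P1=[3,3,5,0,0,4](1) P2=[6,1,1,4,6,1](3)
Move 6: P1 pit5 -> P1=[3,3,5,0,0,0](2) P2=[7,2,2,4,6,1](3)
Move 7: P2 pit2 -> P1=[3,3,5,0,0,0](2) P2=[7,2,0,5,7,1](3)
Move 8: P2 pit3 -> P1=[4,4,5,0,0,0](2) P2=[7,2,0,0,8,2](4)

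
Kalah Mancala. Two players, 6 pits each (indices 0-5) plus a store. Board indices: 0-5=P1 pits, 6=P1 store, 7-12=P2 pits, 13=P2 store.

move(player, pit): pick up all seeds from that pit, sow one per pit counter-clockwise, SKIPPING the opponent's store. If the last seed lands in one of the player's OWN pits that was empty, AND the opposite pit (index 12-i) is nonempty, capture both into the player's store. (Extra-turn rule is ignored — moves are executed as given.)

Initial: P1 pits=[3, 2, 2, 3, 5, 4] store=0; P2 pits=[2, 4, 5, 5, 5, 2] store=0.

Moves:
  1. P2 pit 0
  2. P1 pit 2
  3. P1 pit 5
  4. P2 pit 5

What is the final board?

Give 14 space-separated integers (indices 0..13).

Move 1: P2 pit0 -> P1=[3,2,2,3,5,4](0) P2=[0,5,6,5,5,2](0)
Move 2: P1 pit2 -> P1=[3,2,0,4,6,4](0) P2=[0,5,6,5,5,2](0)
Move 3: P1 pit5 -> P1=[3,2,0,4,6,0](1) P2=[1,6,7,5,5,2](0)
Move 4: P2 pit5 -> P1=[4,2,0,4,6,0](1) P2=[1,6,7,5,5,0](1)

Answer: 4 2 0 4 6 0 1 1 6 7 5 5 0 1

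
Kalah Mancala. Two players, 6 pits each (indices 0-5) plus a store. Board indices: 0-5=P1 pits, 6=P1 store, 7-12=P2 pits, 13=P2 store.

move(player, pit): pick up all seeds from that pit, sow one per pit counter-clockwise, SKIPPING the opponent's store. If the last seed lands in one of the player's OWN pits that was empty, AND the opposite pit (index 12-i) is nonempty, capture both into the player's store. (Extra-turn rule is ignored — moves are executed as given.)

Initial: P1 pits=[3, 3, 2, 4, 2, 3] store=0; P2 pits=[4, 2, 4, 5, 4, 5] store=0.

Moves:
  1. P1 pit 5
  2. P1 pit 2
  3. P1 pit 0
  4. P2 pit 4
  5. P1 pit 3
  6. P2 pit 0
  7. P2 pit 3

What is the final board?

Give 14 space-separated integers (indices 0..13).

Answer: 2 6 2 0 4 1 2 0 5 6 0 2 8 3

Derivation:
Move 1: P1 pit5 -> P1=[3,3,2,4,2,0](1) P2=[5,3,4,5,4,5](0)
Move 2: P1 pit2 -> P1=[3,3,0,5,3,0](1) P2=[5,3,4,5,4,5](0)
Move 3: P1 pit0 -> P1=[0,4,1,6,3,0](1) P2=[5,3,4,5,4,5](0)
Move 4: P2 pit4 -> P1=[1,5,1,6,3,0](1) P2=[5,3,4,5,0,6](1)
Move 5: P1 pit3 -> P1=[1,5,1,0,4,1](2) P2=[6,4,5,5,0,6](1)
Move 6: P2 pit0 -> P1=[1,5,1,0,4,1](2) P2=[0,5,6,6,1,7](2)
Move 7: P2 pit3 -> P1=[2,6,2,0,4,1](2) P2=[0,5,6,0,2,8](3)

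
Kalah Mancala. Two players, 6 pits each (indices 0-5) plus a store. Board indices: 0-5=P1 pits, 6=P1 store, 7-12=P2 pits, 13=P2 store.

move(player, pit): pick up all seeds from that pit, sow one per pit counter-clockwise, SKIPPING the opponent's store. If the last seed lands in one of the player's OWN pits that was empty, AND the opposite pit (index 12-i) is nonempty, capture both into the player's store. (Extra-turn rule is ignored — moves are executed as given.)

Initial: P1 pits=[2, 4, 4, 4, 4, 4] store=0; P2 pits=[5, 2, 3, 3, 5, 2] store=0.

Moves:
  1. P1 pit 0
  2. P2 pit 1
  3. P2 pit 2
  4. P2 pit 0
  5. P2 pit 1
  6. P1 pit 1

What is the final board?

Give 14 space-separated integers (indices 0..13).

Answer: 0 0 6 5 5 5 1 0 0 2 6 7 4 1

Derivation:
Move 1: P1 pit0 -> P1=[0,5,5,4,4,4](0) P2=[5,2,3,3,5,2](0)
Move 2: P2 pit1 -> P1=[0,5,5,4,4,4](0) P2=[5,0,4,4,5,2](0)
Move 3: P2 pit2 -> P1=[0,5,5,4,4,4](0) P2=[5,0,0,5,6,3](1)
Move 4: P2 pit0 -> P1=[0,5,5,4,4,4](0) P2=[0,1,1,6,7,4](1)
Move 5: P2 pit1 -> P1=[0,5,5,4,4,4](0) P2=[0,0,2,6,7,4](1)
Move 6: P1 pit1 -> P1=[0,0,6,5,5,5](1) P2=[0,0,2,6,7,4](1)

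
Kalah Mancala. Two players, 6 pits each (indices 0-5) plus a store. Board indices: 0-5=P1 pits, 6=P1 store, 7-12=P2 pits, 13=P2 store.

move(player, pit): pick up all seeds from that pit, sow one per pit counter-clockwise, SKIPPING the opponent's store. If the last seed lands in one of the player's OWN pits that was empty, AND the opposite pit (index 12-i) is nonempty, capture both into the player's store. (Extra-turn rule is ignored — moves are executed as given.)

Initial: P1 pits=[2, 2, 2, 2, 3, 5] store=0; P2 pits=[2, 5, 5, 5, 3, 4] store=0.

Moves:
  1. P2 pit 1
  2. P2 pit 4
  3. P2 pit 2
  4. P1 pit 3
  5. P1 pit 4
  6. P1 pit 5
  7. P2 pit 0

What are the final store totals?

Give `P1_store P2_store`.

Answer: 2 3

Derivation:
Move 1: P2 pit1 -> P1=[2,2,2,2,3,5](0) P2=[2,0,6,6,4,5](1)
Move 2: P2 pit4 -> P1=[3,3,2,2,3,5](0) P2=[2,0,6,6,0,6](2)
Move 3: P2 pit2 -> P1=[4,4,2,2,3,5](0) P2=[2,0,0,7,1,7](3)
Move 4: P1 pit3 -> P1=[4,4,2,0,4,6](0) P2=[2,0,0,7,1,7](3)
Move 5: P1 pit4 -> P1=[4,4,2,0,0,7](1) P2=[3,1,0,7,1,7](3)
Move 6: P1 pit5 -> P1=[4,4,2,0,0,0](2) P2=[4,2,1,8,2,8](3)
Move 7: P2 pit0 -> P1=[4,4,2,0,0,0](2) P2=[0,3,2,9,3,8](3)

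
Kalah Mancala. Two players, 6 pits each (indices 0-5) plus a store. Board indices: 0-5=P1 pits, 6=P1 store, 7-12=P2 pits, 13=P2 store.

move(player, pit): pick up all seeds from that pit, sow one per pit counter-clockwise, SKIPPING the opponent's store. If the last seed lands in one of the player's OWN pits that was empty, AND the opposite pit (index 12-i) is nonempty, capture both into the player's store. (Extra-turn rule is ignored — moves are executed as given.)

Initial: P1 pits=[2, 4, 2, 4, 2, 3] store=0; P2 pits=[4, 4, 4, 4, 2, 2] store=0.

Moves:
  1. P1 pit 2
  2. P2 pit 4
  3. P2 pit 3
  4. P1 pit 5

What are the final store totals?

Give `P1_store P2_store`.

Move 1: P1 pit2 -> P1=[2,4,0,5,3,3](0) P2=[4,4,4,4,2,2](0)
Move 2: P2 pit4 -> P1=[2,4,0,5,3,3](0) P2=[4,4,4,4,0,3](1)
Move 3: P2 pit3 -> P1=[3,4,0,5,3,3](0) P2=[4,4,4,0,1,4](2)
Move 4: P1 pit5 -> P1=[3,4,0,5,3,0](1) P2=[5,5,4,0,1,4](2)

Answer: 1 2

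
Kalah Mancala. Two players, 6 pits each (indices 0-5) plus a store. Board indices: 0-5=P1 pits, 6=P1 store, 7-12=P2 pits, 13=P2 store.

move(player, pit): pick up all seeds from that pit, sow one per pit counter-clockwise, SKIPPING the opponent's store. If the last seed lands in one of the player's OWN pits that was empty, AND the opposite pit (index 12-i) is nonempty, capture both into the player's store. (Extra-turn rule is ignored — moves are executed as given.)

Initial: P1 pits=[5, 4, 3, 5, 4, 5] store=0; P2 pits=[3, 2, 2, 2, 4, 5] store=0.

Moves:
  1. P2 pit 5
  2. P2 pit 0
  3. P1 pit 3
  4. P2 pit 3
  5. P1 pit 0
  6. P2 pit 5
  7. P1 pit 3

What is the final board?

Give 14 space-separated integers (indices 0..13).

Move 1: P2 pit5 -> P1=[6,5,4,6,4,5](0) P2=[3,2,2,2,4,0](1)
Move 2: P2 pit0 -> P1=[6,5,4,6,4,5](0) P2=[0,3,3,3,4,0](1)
Move 3: P1 pit3 -> P1=[6,5,4,0,5,6](1) P2=[1,4,4,3,4,0](1)
Move 4: P2 pit3 -> P1=[6,5,4,0,5,6](1) P2=[1,4,4,0,5,1](2)
Move 5: P1 pit0 -> P1=[0,6,5,1,6,7](2) P2=[1,4,4,0,5,1](2)
Move 6: P2 pit5 -> P1=[0,6,5,1,6,7](2) P2=[1,4,4,0,5,0](3)
Move 7: P1 pit3 -> P1=[0,6,5,0,7,7](2) P2=[1,4,4,0,5,0](3)

Answer: 0 6 5 0 7 7 2 1 4 4 0 5 0 3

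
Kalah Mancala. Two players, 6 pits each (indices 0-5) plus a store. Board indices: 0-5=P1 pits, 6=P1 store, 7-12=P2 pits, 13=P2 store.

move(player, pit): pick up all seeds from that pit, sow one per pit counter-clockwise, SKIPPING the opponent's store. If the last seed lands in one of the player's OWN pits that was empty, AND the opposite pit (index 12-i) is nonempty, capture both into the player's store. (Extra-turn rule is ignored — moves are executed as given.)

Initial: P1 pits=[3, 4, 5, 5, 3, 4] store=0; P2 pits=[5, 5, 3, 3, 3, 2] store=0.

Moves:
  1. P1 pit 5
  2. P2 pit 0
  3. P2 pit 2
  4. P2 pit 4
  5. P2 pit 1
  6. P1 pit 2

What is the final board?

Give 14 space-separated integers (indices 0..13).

Move 1: P1 pit5 -> P1=[3,4,5,5,3,0](1) P2=[6,6,4,3,3,2](0)
Move 2: P2 pit0 -> P1=[3,4,5,5,3,0](1) P2=[0,7,5,4,4,3](1)
Move 3: P2 pit2 -> P1=[4,4,5,5,3,0](1) P2=[0,7,0,5,5,4](2)
Move 4: P2 pit4 -> P1=[5,5,6,5,3,0](1) P2=[0,7,0,5,0,5](3)
Move 5: P2 pit1 -> P1=[6,6,6,5,3,0](1) P2=[0,0,1,6,1,6](4)
Move 6: P1 pit2 -> P1=[6,6,0,6,4,1](2) P2=[1,1,1,6,1,6](4)

Answer: 6 6 0 6 4 1 2 1 1 1 6 1 6 4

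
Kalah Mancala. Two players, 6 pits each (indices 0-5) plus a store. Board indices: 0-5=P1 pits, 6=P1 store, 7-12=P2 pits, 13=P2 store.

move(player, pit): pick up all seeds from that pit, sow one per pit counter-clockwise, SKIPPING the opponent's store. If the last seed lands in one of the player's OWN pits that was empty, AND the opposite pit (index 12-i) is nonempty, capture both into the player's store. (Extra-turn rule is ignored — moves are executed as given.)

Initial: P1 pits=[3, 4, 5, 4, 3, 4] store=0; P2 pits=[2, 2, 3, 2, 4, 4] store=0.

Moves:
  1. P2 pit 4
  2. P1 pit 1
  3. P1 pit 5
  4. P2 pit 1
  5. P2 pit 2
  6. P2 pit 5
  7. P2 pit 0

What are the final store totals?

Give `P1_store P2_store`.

Answer: 2 3

Derivation:
Move 1: P2 pit4 -> P1=[4,5,5,4,3,4](0) P2=[2,2,3,2,0,5](1)
Move 2: P1 pit1 -> P1=[4,0,6,5,4,5](1) P2=[2,2,3,2,0,5](1)
Move 3: P1 pit5 -> P1=[4,0,6,5,4,0](2) P2=[3,3,4,3,0,5](1)
Move 4: P2 pit1 -> P1=[4,0,6,5,4,0](2) P2=[3,0,5,4,1,5](1)
Move 5: P2 pit2 -> P1=[5,0,6,5,4,0](2) P2=[3,0,0,5,2,6](2)
Move 6: P2 pit5 -> P1=[6,1,7,6,5,0](2) P2=[3,0,0,5,2,0](3)
Move 7: P2 pit0 -> P1=[6,1,7,6,5,0](2) P2=[0,1,1,6,2,0](3)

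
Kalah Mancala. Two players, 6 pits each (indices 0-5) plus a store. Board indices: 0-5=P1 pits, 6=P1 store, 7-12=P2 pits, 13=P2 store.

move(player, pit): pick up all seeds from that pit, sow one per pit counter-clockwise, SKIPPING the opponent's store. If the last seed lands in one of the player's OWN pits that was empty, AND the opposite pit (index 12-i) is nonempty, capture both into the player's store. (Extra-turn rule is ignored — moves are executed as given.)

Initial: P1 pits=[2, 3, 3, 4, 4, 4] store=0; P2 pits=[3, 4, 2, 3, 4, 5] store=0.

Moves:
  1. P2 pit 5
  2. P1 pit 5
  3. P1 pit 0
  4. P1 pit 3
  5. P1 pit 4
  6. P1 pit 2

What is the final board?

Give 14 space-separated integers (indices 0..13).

Answer: 0 5 0 1 1 3 4 7 7 5 3 4 0 1

Derivation:
Move 1: P2 pit5 -> P1=[3,4,4,5,4,4](0) P2=[3,4,2,3,4,0](1)
Move 2: P1 pit5 -> P1=[3,4,4,5,4,0](1) P2=[4,5,3,3,4,0](1)
Move 3: P1 pit0 -> P1=[0,5,5,6,4,0](1) P2=[4,5,3,3,4,0](1)
Move 4: P1 pit3 -> P1=[0,5,5,0,5,1](2) P2=[5,6,4,3,4,0](1)
Move 5: P1 pit4 -> P1=[0,5,5,0,0,2](3) P2=[6,7,5,3,4,0](1)
Move 6: P1 pit2 -> P1=[0,5,0,1,1,3](4) P2=[7,7,5,3,4,0](1)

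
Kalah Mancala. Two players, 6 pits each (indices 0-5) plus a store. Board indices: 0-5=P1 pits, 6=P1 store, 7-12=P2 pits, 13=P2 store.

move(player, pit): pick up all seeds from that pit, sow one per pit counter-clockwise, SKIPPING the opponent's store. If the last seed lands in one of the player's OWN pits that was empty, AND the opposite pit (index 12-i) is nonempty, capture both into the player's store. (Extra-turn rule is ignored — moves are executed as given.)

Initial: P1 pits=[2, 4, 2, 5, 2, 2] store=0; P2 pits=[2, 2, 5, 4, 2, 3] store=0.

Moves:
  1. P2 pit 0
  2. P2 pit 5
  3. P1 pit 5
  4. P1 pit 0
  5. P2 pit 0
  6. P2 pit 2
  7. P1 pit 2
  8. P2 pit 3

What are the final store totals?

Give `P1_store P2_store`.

Move 1: P2 pit0 -> P1=[2,4,2,5,2,2](0) P2=[0,3,6,4,2,3](0)
Move 2: P2 pit5 -> P1=[3,5,2,5,2,2](0) P2=[0,3,6,4,2,0](1)
Move 3: P1 pit5 -> P1=[3,5,2,5,2,0](1) P2=[1,3,6,4,2,0](1)
Move 4: P1 pit0 -> P1=[0,6,3,6,2,0](1) P2=[1,3,6,4,2,0](1)
Move 5: P2 pit0 -> P1=[0,6,3,6,2,0](1) P2=[0,4,6,4,2,0](1)
Move 6: P2 pit2 -> P1=[1,7,3,6,2,0](1) P2=[0,4,0,5,3,1](2)
Move 7: P1 pit2 -> P1=[1,7,0,7,3,1](1) P2=[0,4,0,5,3,1](2)
Move 8: P2 pit3 -> P1=[2,8,0,7,3,1](1) P2=[0,4,0,0,4,2](3)

Answer: 1 3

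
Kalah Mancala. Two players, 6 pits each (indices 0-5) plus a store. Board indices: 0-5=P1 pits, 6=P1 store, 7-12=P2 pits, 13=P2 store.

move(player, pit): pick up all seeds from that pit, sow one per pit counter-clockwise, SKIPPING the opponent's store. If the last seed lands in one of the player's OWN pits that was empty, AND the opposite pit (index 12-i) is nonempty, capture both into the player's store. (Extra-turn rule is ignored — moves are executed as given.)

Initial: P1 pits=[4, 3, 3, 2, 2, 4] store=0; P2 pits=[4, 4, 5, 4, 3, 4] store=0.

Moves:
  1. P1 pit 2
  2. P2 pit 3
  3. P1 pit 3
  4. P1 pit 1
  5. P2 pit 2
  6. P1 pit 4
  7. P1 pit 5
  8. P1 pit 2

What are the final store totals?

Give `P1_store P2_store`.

Answer: 3 2

Derivation:
Move 1: P1 pit2 -> P1=[4,3,0,3,3,5](0) P2=[4,4,5,4,3,4](0)
Move 2: P2 pit3 -> P1=[5,3,0,3,3,5](0) P2=[4,4,5,0,4,5](1)
Move 3: P1 pit3 -> P1=[5,3,0,0,4,6](1) P2=[4,4,5,0,4,5](1)
Move 4: P1 pit1 -> P1=[5,0,1,1,5,6](1) P2=[4,4,5,0,4,5](1)
Move 5: P2 pit2 -> P1=[6,0,1,1,5,6](1) P2=[4,4,0,1,5,6](2)
Move 6: P1 pit4 -> P1=[6,0,1,1,0,7](2) P2=[5,5,1,1,5,6](2)
Move 7: P1 pit5 -> P1=[6,0,1,1,0,0](3) P2=[6,6,2,2,6,7](2)
Move 8: P1 pit2 -> P1=[6,0,0,2,0,0](3) P2=[6,6,2,2,6,7](2)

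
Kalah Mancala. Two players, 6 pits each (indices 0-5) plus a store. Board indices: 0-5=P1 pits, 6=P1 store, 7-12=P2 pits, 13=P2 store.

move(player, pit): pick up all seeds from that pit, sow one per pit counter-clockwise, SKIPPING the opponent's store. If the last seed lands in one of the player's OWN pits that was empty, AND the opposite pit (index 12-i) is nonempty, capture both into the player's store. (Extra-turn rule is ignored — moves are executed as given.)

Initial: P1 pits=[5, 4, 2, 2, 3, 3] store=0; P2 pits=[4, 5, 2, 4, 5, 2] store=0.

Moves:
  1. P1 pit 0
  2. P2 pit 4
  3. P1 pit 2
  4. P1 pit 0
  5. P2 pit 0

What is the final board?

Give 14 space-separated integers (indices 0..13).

Move 1: P1 pit0 -> P1=[0,5,3,3,4,4](0) P2=[4,5,2,4,5,2](0)
Move 2: P2 pit4 -> P1=[1,6,4,3,4,4](0) P2=[4,5,2,4,0,3](1)
Move 3: P1 pit2 -> P1=[1,6,0,4,5,5](1) P2=[4,5,2,4,0,3](1)
Move 4: P1 pit0 -> P1=[0,7,0,4,5,5](1) P2=[4,5,2,4,0,3](1)
Move 5: P2 pit0 -> P1=[0,0,0,4,5,5](1) P2=[0,6,3,5,0,3](9)

Answer: 0 0 0 4 5 5 1 0 6 3 5 0 3 9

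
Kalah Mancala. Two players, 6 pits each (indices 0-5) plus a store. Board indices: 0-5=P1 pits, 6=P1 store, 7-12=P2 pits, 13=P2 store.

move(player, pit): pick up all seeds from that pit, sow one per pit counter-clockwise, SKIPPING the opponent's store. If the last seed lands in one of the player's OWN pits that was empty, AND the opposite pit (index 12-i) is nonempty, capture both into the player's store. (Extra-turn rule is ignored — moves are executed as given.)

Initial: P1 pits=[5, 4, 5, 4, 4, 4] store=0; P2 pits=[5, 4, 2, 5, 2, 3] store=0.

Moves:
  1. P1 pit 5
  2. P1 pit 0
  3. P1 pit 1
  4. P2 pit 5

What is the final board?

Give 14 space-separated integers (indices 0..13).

Answer: 1 1 7 6 6 1 9 0 5 3 5 2 0 1

Derivation:
Move 1: P1 pit5 -> P1=[5,4,5,4,4,0](1) P2=[6,5,3,5,2,3](0)
Move 2: P1 pit0 -> P1=[0,5,6,5,5,0](8) P2=[0,5,3,5,2,3](0)
Move 3: P1 pit1 -> P1=[0,0,7,6,6,1](9) P2=[0,5,3,5,2,3](0)
Move 4: P2 pit5 -> P1=[1,1,7,6,6,1](9) P2=[0,5,3,5,2,0](1)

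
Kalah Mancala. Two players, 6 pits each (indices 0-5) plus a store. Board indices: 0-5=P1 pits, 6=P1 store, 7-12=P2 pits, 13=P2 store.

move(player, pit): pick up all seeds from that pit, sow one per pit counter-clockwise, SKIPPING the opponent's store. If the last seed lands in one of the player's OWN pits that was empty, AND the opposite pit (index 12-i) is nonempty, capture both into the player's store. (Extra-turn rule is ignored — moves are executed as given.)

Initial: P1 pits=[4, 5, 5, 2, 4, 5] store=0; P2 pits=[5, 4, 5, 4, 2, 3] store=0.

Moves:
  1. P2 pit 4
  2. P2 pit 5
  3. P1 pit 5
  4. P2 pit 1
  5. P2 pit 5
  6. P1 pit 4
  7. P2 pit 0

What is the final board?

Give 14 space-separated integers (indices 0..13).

Answer: 6 6 6 2 0 1 2 0 2 8 7 2 1 5

Derivation:
Move 1: P2 pit4 -> P1=[4,5,5,2,4,5](0) P2=[5,4,5,4,0,4](1)
Move 2: P2 pit5 -> P1=[5,6,6,2,4,5](0) P2=[5,4,5,4,0,0](2)
Move 3: P1 pit5 -> P1=[5,6,6,2,4,0](1) P2=[6,5,6,5,0,0](2)
Move 4: P2 pit1 -> P1=[5,6,6,2,4,0](1) P2=[6,0,7,6,1,1](3)
Move 5: P2 pit5 -> P1=[5,6,6,2,4,0](1) P2=[6,0,7,6,1,0](4)
Move 6: P1 pit4 -> P1=[5,6,6,2,0,1](2) P2=[7,1,7,6,1,0](4)
Move 7: P2 pit0 -> P1=[6,6,6,2,0,1](2) P2=[0,2,8,7,2,1](5)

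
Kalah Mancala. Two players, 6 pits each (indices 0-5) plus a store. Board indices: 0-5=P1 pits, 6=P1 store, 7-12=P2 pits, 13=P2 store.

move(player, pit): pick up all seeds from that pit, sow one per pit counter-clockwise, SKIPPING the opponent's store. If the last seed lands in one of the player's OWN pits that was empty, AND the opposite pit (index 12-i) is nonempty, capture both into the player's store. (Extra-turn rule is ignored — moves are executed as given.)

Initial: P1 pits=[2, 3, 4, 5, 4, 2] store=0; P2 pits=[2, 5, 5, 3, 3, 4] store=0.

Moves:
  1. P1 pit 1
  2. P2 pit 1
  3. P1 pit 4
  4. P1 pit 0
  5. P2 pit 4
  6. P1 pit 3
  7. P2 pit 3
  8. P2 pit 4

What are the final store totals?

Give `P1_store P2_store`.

Move 1: P1 pit1 -> P1=[2,0,5,6,5,2](0) P2=[2,5,5,3,3,4](0)
Move 2: P2 pit1 -> P1=[2,0,5,6,5,2](0) P2=[2,0,6,4,4,5](1)
Move 3: P1 pit4 -> P1=[2,0,5,6,0,3](1) P2=[3,1,7,4,4,5](1)
Move 4: P1 pit0 -> P1=[0,1,6,6,0,3](1) P2=[3,1,7,4,4,5](1)
Move 5: P2 pit4 -> P1=[1,2,6,6,0,3](1) P2=[3,1,7,4,0,6](2)
Move 6: P1 pit3 -> P1=[1,2,6,0,1,4](2) P2=[4,2,8,4,0,6](2)
Move 7: P2 pit3 -> P1=[2,2,6,0,1,4](2) P2=[4,2,8,0,1,7](3)
Move 8: P2 pit4 -> P1=[2,2,6,0,1,4](2) P2=[4,2,8,0,0,8](3)

Answer: 2 3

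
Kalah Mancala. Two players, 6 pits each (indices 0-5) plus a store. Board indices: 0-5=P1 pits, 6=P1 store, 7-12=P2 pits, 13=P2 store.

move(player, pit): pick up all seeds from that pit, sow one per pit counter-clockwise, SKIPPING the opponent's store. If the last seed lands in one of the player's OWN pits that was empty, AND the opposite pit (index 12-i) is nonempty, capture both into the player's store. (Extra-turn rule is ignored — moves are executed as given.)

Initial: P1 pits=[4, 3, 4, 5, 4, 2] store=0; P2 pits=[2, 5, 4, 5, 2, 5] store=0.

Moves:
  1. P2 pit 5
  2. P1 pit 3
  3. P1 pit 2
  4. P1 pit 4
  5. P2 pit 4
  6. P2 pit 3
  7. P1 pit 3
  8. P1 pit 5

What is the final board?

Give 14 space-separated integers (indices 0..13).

Move 1: P2 pit5 -> P1=[5,4,5,6,4,2](0) P2=[2,5,4,5,2,0](1)
Move 2: P1 pit3 -> P1=[5,4,5,0,5,3](1) P2=[3,6,5,5,2,0](1)
Move 3: P1 pit2 -> P1=[5,4,0,1,6,4](2) P2=[4,6,5,5,2,0](1)
Move 4: P1 pit4 -> P1=[5,4,0,1,0,5](3) P2=[5,7,6,6,2,0](1)
Move 5: P2 pit4 -> P1=[5,4,0,1,0,5](3) P2=[5,7,6,6,0,1](2)
Move 6: P2 pit3 -> P1=[6,5,1,1,0,5](3) P2=[5,7,6,0,1,2](3)
Move 7: P1 pit3 -> P1=[6,5,1,0,0,5](11) P2=[5,0,6,0,1,2](3)
Move 8: P1 pit5 -> P1=[6,5,1,0,0,0](12) P2=[6,1,7,1,1,2](3)

Answer: 6 5 1 0 0 0 12 6 1 7 1 1 2 3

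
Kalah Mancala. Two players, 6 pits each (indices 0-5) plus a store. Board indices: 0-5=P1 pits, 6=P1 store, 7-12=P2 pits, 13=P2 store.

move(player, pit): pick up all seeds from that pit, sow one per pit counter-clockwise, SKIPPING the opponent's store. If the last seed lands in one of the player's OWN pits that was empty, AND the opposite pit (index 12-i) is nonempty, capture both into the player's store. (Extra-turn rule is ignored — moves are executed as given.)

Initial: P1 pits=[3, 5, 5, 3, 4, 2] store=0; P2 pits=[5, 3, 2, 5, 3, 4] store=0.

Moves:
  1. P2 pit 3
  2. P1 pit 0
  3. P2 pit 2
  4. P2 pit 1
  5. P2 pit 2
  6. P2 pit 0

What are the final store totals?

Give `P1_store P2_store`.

Answer: 0 1

Derivation:
Move 1: P2 pit3 -> P1=[4,6,5,3,4,2](0) P2=[5,3,2,0,4,5](1)
Move 2: P1 pit0 -> P1=[0,7,6,4,5,2](0) P2=[5,3,2,0,4,5](1)
Move 3: P2 pit2 -> P1=[0,7,6,4,5,2](0) P2=[5,3,0,1,5,5](1)
Move 4: P2 pit1 -> P1=[0,7,6,4,5,2](0) P2=[5,0,1,2,6,5](1)
Move 5: P2 pit2 -> P1=[0,7,6,4,5,2](0) P2=[5,0,0,3,6,5](1)
Move 6: P2 pit0 -> P1=[0,7,6,4,5,2](0) P2=[0,1,1,4,7,6](1)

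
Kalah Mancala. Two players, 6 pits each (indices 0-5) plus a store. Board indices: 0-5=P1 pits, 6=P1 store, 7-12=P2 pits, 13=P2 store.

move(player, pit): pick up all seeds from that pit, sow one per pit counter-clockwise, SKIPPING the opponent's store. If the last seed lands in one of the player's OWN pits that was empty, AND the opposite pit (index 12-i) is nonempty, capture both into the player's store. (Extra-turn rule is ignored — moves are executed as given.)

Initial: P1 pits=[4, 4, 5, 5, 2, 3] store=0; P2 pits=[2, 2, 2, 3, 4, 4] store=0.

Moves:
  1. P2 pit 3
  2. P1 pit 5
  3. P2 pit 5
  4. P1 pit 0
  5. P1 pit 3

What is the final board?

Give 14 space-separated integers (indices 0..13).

Move 1: P2 pit3 -> P1=[4,4,5,5,2,3](0) P2=[2,2,2,0,5,5](1)
Move 2: P1 pit5 -> P1=[4,4,5,5,2,0](1) P2=[3,3,2,0,5,5](1)
Move 3: P2 pit5 -> P1=[5,5,6,6,2,0](1) P2=[3,3,2,0,5,0](2)
Move 4: P1 pit0 -> P1=[0,6,7,7,3,0](5) P2=[0,3,2,0,5,0](2)
Move 5: P1 pit3 -> P1=[0,6,7,0,4,1](6) P2=[1,4,3,1,5,0](2)

Answer: 0 6 7 0 4 1 6 1 4 3 1 5 0 2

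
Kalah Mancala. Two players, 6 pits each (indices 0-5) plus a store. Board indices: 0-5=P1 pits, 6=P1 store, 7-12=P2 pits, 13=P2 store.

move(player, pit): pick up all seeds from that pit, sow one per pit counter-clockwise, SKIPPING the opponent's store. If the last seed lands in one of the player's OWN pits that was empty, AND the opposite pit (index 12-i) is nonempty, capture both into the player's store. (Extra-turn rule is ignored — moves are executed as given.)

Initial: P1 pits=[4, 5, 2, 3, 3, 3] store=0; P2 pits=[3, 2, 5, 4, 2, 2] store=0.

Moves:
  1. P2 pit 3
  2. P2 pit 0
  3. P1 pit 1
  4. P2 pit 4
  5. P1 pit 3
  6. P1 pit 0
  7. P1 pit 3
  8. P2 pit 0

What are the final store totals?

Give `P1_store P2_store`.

Answer: 3 5

Derivation:
Move 1: P2 pit3 -> P1=[5,5,2,3,3,3](0) P2=[3,2,5,0,3,3](1)
Move 2: P2 pit0 -> P1=[5,5,0,3,3,3](0) P2=[0,3,6,0,3,3](4)
Move 3: P1 pit1 -> P1=[5,0,1,4,4,4](1) P2=[0,3,6,0,3,3](4)
Move 4: P2 pit4 -> P1=[6,0,1,4,4,4](1) P2=[0,3,6,0,0,4](5)
Move 5: P1 pit3 -> P1=[6,0,1,0,5,5](2) P2=[1,3,6,0,0,4](5)
Move 6: P1 pit0 -> P1=[0,1,2,1,6,6](3) P2=[1,3,6,0,0,4](5)
Move 7: P1 pit3 -> P1=[0,1,2,0,7,6](3) P2=[1,3,6,0,0,4](5)
Move 8: P2 pit0 -> P1=[0,1,2,0,7,6](3) P2=[0,4,6,0,0,4](5)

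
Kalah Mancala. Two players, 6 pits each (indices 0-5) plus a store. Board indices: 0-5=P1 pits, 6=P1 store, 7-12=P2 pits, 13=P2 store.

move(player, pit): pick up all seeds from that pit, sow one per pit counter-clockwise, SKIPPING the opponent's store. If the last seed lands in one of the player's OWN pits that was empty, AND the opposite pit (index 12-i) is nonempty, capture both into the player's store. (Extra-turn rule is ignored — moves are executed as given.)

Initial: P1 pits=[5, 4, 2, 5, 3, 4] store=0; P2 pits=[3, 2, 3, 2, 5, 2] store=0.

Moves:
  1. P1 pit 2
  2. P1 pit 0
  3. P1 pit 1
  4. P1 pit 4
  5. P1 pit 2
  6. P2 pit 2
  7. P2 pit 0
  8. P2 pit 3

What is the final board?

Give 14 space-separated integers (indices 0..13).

Move 1: P1 pit2 -> P1=[5,4,0,6,4,4](0) P2=[3,2,3,2,5,2](0)
Move 2: P1 pit0 -> P1=[0,5,1,7,5,5](0) P2=[3,2,3,2,5,2](0)
Move 3: P1 pit1 -> P1=[0,0,2,8,6,6](1) P2=[3,2,3,2,5,2](0)
Move 4: P1 pit4 -> P1=[0,0,2,8,0,7](2) P2=[4,3,4,3,5,2](0)
Move 5: P1 pit2 -> P1=[0,0,0,9,0,7](6) P2=[4,0,4,3,5,2](0)
Move 6: P2 pit2 -> P1=[0,0,0,9,0,7](6) P2=[4,0,0,4,6,3](1)
Move 7: P2 pit0 -> P1=[0,0,0,9,0,7](6) P2=[0,1,1,5,7,3](1)
Move 8: P2 pit3 -> P1=[1,1,0,9,0,7](6) P2=[0,1,1,0,8,4](2)

Answer: 1 1 0 9 0 7 6 0 1 1 0 8 4 2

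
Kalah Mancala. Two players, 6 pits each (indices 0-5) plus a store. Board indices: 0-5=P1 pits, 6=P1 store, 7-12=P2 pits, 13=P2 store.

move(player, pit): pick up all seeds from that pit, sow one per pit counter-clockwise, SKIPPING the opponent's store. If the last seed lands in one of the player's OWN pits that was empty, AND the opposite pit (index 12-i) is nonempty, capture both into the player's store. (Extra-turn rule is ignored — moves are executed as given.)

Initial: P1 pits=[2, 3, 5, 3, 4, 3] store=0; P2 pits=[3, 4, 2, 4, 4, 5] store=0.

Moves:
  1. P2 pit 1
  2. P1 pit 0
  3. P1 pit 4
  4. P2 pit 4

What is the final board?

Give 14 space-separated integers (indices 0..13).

Move 1: P2 pit1 -> P1=[2,3,5,3,4,3](0) P2=[3,0,3,5,5,6](0)
Move 2: P1 pit0 -> P1=[0,4,6,3,4,3](0) P2=[3,0,3,5,5,6](0)
Move 3: P1 pit4 -> P1=[0,4,6,3,0,4](1) P2=[4,1,3,5,5,6](0)
Move 4: P2 pit4 -> P1=[1,5,7,3,0,4](1) P2=[4,1,3,5,0,7](1)

Answer: 1 5 7 3 0 4 1 4 1 3 5 0 7 1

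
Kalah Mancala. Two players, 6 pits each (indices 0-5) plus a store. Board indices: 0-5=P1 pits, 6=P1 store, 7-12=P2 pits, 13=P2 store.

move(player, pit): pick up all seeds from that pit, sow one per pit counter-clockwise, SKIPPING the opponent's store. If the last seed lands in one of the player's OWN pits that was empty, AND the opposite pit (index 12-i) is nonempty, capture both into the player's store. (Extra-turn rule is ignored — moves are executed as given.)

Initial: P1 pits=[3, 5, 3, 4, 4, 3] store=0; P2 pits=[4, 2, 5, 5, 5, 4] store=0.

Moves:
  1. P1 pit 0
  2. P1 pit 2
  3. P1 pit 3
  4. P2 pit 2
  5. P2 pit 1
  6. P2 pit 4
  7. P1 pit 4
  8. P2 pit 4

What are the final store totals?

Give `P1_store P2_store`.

Move 1: P1 pit0 -> P1=[0,6,4,5,4,3](0) P2=[4,2,5,5,5,4](0)
Move 2: P1 pit2 -> P1=[0,6,0,6,5,4](1) P2=[4,2,5,5,5,4](0)
Move 3: P1 pit3 -> P1=[0,6,0,0,6,5](2) P2=[5,3,6,5,5,4](0)
Move 4: P2 pit2 -> P1=[1,7,0,0,6,5](2) P2=[5,3,0,6,6,5](1)
Move 5: P2 pit1 -> P1=[1,7,0,0,6,5](2) P2=[5,0,1,7,7,5](1)
Move 6: P2 pit4 -> P1=[2,8,1,1,7,5](2) P2=[5,0,1,7,0,6](2)
Move 7: P1 pit4 -> P1=[2,8,1,1,0,6](3) P2=[6,1,2,8,1,6](2)
Move 8: P2 pit4 -> P1=[2,8,1,1,0,6](3) P2=[6,1,2,8,0,7](2)

Answer: 3 2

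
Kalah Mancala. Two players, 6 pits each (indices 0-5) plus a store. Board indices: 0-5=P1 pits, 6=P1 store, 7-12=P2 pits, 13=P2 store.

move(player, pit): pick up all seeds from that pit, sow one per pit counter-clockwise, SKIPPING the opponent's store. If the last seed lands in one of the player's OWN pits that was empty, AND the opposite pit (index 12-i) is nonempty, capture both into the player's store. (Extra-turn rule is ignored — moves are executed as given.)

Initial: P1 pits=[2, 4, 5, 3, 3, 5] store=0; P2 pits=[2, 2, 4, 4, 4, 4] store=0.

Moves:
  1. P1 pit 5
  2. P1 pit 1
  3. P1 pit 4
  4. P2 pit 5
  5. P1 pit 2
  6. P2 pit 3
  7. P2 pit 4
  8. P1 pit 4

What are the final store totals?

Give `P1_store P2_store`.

Move 1: P1 pit5 -> P1=[2,4,5,3,3,0](1) P2=[3,3,5,5,4,4](0)
Move 2: P1 pit1 -> P1=[2,0,6,4,4,0](5) P2=[0,3,5,5,4,4](0)
Move 3: P1 pit4 -> P1=[2,0,6,4,0,1](6) P2=[1,4,5,5,4,4](0)
Move 4: P2 pit5 -> P1=[3,1,7,4,0,1](6) P2=[1,4,5,5,4,0](1)
Move 5: P1 pit2 -> P1=[3,1,0,5,1,2](7) P2=[2,5,6,5,4,0](1)
Move 6: P2 pit3 -> P1=[4,2,0,5,1,2](7) P2=[2,5,6,0,5,1](2)
Move 7: P2 pit4 -> P1=[5,3,1,5,1,2](7) P2=[2,5,6,0,0,2](3)
Move 8: P1 pit4 -> P1=[5,3,1,5,0,3](7) P2=[2,5,6,0,0,2](3)

Answer: 7 3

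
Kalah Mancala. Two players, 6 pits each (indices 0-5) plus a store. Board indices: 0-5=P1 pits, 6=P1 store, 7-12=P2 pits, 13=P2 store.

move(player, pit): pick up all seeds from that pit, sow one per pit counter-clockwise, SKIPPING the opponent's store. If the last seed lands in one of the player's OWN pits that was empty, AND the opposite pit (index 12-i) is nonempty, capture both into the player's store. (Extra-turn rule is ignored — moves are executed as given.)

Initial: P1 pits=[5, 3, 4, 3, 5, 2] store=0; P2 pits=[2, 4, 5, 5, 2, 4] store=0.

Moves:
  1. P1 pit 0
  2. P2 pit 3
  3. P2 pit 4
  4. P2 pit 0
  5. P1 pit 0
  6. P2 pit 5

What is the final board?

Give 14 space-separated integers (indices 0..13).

Move 1: P1 pit0 -> P1=[0,4,5,4,6,3](0) P2=[2,4,5,5,2,4](0)
Move 2: P2 pit3 -> P1=[1,5,5,4,6,3](0) P2=[2,4,5,0,3,5](1)
Move 3: P2 pit4 -> P1=[2,5,5,4,6,3](0) P2=[2,4,5,0,0,6](2)
Move 4: P2 pit0 -> P1=[2,5,5,4,6,3](0) P2=[0,5,6,0,0,6](2)
Move 5: P1 pit0 -> P1=[0,6,6,4,6,3](0) P2=[0,5,6,0,0,6](2)
Move 6: P2 pit5 -> P1=[1,7,7,5,7,3](0) P2=[0,5,6,0,0,0](3)

Answer: 1 7 7 5 7 3 0 0 5 6 0 0 0 3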